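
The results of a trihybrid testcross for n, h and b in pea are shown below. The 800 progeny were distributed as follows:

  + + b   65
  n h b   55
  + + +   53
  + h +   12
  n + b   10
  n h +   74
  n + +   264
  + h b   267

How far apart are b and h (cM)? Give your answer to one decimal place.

The two most frequent reciprocal classes, n + + and + h b, are the parental types, so the F1 was n + + / + h b.
The two rarest classes, n + b and + h +, are the double crossovers. Comparing them with the parentals, only the b allele has switched, so b is the middle locus and the order is h – b – n.
Crossovers in the h–b interval produce the single-crossover classes n h + and + + b (74 + 65 = 139) plus the double crossovers (22).
RF(h–b) = (139 + 22) / 800 = 161/800 = 0.2013 → 20.1 cM.

20.1 cM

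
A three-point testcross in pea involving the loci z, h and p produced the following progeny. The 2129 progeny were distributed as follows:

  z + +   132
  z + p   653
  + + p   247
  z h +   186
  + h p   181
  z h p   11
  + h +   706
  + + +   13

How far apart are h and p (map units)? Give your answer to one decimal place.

15.8 map units

The two most frequent reciprocal classes, z + p and + h +, are the parental types, so the F1 was z + p / + h +.
The two rarest classes, z h p and + + +, are the double crossovers. Comparing them with the parentals, only the h allele has switched, so h is the middle locus and the order is z – h – p.
Crossovers in the h–p interval produce the single-crossover classes z + + and + h p (132 + 181 = 313) plus the double crossovers (24).
RF(h–p) = (313 + 24) / 2129 = 337/2129 = 0.1583 → 15.8 map units.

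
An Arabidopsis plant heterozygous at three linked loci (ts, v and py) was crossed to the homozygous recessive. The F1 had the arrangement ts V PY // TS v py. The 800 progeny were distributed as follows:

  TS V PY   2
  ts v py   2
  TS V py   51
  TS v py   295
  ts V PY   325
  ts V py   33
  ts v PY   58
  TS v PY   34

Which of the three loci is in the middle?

The two rarest classes, TS V PY and ts v py, are the double crossovers. Comparing them with the parentals, only the ts allele has switched, so ts is the middle locus and the order is py – ts – v.

ts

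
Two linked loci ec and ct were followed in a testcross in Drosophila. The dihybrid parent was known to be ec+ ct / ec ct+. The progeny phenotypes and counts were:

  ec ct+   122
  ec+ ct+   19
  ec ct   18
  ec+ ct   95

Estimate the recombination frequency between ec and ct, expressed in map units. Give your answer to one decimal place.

The recombinant classes are ec+ ct+ and ec ct: 19 + 18 = 37.
Recombination frequency = 37/254 = 0.1457 ≈ 14.6%, i.e. 14.6 map units.

14.6 map units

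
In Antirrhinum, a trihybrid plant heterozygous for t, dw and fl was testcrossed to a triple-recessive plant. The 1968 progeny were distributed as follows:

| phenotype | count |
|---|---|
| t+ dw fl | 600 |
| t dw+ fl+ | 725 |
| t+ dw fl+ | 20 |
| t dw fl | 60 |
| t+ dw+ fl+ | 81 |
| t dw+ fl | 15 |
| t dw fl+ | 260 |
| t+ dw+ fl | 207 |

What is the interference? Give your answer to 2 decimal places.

0.22

The two most frequent reciprocal classes, t dw+ fl+ and t+ dw fl, are the parental types, so the F1 was t dw+ fl+ / t+ dw fl.
The two rarest classes, t dw+ fl and t+ dw fl+, are the double crossovers. Comparing them with the parentals, only the fl allele has switched, so fl is the middle locus and the order is t – fl – dw.
t–fl: (141 + 35)/1968 = 0.0894; fl–dw: (467 + 35)/1968 = 0.2551.
Expected DCO frequency = 0.0894 × 0.2551 ≈ 0.02281; observed = 35/1968 ≈ 0.01778.
Coefficient of coincidence = 0.01778/0.02281 ≈ 0.78; interference = 1 − 0.78 = 0.22.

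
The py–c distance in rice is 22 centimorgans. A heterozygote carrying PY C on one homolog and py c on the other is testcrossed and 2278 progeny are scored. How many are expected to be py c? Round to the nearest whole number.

A map distance of 22 centimorgans corresponds to a recombination frequency of 0.220.
The F1 is PY C / py c, so py c is a parental gamete class with expected frequency (1 − r)/2 = 0.780/2 = 0.3900.
Expected number = 0.3900 × 2278 = 888.42 ≈ 888.

888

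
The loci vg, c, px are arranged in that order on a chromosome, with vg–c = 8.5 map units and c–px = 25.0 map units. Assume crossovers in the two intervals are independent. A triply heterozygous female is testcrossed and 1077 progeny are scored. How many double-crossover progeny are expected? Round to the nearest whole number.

23

Map distances give recombination frequencies of 0.085 and 0.250 for the two intervals.
With no interference, expected double-crossover frequency = 0.085 × 0.250 = 0.02125.
Expected number = 0.02125 × 1077 = 22.89 ≈ 23.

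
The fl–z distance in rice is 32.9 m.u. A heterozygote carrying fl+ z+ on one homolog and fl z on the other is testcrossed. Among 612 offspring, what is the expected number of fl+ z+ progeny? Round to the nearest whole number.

A map distance of 32.9 m.u. corresponds to a recombination frequency of 0.329.
The F1 is fl+ z+ / fl z, so fl+ z+ is a parental gamete class with expected frequency (1 − r)/2 = 0.671/2 = 0.3355.
Expected number = 0.3355 × 612 = 205.33 ≈ 205.

205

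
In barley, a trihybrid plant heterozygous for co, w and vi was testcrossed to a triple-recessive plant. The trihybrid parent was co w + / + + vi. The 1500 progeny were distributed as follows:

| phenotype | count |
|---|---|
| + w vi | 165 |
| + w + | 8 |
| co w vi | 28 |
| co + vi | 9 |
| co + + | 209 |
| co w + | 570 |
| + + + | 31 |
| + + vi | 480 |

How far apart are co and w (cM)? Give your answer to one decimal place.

The two rarest classes, + w + and co + vi, are the double crossovers. Comparing them with the parentals, only the co allele has switched, so co is the middle locus and the order is vi – co – w.
Crossovers in the co–w interval produce the single-crossover classes co + + and + w vi (209 + 165 = 374) plus the double crossovers (17).
RF(co–w) = (374 + 17) / 1500 = 391/1500 = 0.2607 → 26.1 cM.

26.1 cM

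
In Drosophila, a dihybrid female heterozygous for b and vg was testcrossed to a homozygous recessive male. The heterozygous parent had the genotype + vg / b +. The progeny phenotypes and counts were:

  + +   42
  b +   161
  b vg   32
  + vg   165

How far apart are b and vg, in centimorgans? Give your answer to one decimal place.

18.5 centimorgans

The recombinant classes are + + and b vg: 42 + 32 = 74.
Recombination frequency = 74/400 = 0.1850 ≈ 18.5%, i.e. 18.5 centimorgans.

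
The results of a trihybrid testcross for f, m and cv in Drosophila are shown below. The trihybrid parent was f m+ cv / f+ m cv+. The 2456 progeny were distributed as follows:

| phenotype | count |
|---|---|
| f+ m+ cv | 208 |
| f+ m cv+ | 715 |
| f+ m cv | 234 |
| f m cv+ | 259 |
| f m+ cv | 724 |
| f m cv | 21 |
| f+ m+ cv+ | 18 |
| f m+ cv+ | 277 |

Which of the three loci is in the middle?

m

The two rarest classes, f m cv and f+ m+ cv+, are the double crossovers. Comparing them with the parentals, only the m allele has switched, so m is the middle locus and the order is f – m – cv.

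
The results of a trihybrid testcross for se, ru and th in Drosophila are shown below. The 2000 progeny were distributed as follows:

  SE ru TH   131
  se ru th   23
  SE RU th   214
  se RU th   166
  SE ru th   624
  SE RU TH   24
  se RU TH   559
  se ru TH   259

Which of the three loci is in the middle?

The two most frequent reciprocal classes, SE ru th and se RU TH, are the parental types, so the F1 was SE ru th / se RU TH.
The two rarest classes, se ru th and SE RU TH, are the double crossovers. Comparing them with the parentals, only the se allele has switched, so se is the middle locus and the order is th – se – ru.

se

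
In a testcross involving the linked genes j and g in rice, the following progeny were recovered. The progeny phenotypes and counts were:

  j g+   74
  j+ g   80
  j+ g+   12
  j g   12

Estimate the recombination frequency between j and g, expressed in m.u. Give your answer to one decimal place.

13.5 m.u.

The two most frequent classes, j+ g (80) and j g+ (74), are the parental types, so the F1 was j+ g / j g+.
The recombinant classes are j+ g+ and j g: 12 + 12 = 24.
Recombination frequency = 24/178 = 0.1348 ≈ 13.5%, i.e. 13.5 m.u.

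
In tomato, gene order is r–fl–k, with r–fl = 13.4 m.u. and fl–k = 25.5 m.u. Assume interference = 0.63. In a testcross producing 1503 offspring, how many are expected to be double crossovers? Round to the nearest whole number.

19

Map distances give recombination frequencies of 0.134 and 0.255 for the two intervals.
With interference 0.63 (so coincidence = 0.37), expected double-crossover frequency = 0.134 × 0.255 × 0.37 = 0.01264.
Expected number = 0.01264 × 1503 = 19.00 ≈ 19.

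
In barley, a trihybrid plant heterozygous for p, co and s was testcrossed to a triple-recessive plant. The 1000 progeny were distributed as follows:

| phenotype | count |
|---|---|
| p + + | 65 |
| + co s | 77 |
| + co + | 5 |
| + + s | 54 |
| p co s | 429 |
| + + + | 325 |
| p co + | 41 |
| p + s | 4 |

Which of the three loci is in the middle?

co

The two most frequent reciprocal classes, p co s and + + +, are the parental types, so the F1 was p co s / + + +.
The two rarest classes, p + s and + co +, are the double crossovers. Comparing them with the parentals, only the co allele has switched, so co is the middle locus and the order is p – co – s.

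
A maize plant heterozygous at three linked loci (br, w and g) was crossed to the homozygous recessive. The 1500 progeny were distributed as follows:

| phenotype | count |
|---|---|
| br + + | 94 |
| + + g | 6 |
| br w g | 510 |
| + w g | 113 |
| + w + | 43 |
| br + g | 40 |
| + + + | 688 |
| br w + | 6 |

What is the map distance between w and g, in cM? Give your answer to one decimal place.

6.3 cM

The two most frequent reciprocal classes, br w g and + + +, are the parental types, so the F1 was br w g / + + +.
The two rarest classes, br w + and + + g, are the double crossovers. Comparing them with the parentals, only the g allele has switched, so g is the middle locus and the order is br – g – w.
Crossovers in the g–w interval produce the single-crossover classes br + g and + w + (40 + 43 = 83) plus the double crossovers (12).
RF(g–w) = (83 + 12) / 1500 = 95/1500 = 0.0633 → 6.3 cM.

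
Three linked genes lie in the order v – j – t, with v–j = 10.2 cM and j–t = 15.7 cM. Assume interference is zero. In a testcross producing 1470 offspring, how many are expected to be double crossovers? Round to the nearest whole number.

Map distances give recombination frequencies of 0.102 and 0.157 for the two intervals.
With no interference, expected double-crossover frequency = 0.102 × 0.157 = 0.01601.
Expected number = 0.01601 × 1470 = 23.54 ≈ 24.

24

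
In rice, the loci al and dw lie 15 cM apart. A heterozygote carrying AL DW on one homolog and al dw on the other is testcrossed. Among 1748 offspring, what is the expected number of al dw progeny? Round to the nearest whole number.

743

A map distance of 15 cM corresponds to a recombination frequency of 0.150.
The F1 is AL DW / al dw, so al dw is a parental gamete class with expected frequency (1 − r)/2 = 0.850/2 = 0.4250.
Expected number = 0.4250 × 1748 = 742.90 ≈ 743.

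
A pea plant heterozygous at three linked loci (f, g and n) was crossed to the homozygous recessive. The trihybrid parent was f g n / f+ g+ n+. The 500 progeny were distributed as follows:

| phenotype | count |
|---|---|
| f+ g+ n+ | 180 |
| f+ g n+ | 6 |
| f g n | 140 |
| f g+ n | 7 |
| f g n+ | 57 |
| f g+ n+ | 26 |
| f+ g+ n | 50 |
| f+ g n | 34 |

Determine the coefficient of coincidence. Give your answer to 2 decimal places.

0.74

The two rarest classes, f g+ n and f+ g n+, are the double crossovers. Comparing them with the parentals, only the g allele has switched, so g is the middle locus and the order is n – g – f.
n–g: (107 + 13)/500 = 0.2400; g–f: (60 + 13)/500 = 0.1460.
Expected DCO frequency = 0.2400 × 0.1460 ≈ 0.03504; observed = 13/500 ≈ 0.02600.
Coefficient of coincidence = 0.02600/0.03504 ≈ 0.74.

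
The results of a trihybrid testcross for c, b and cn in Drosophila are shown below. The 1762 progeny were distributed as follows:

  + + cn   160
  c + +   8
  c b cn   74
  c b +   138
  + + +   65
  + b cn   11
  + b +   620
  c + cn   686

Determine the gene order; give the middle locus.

The two most frequent reciprocal classes, + b + and c + cn, are the parental types, so the F1 was + b + / c + cn.
The two rarest classes, + b cn and c + +, are the double crossovers. Comparing them with the parentals, only the cn allele has switched, so cn is the middle locus and the order is b – cn – c.

cn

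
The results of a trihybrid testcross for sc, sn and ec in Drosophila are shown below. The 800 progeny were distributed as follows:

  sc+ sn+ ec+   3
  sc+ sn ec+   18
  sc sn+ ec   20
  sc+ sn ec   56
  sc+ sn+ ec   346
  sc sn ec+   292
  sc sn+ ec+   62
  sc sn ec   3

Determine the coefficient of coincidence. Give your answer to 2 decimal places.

The two most frequent reciprocal classes, sc+ sn+ ec and sc sn ec+, are the parental types, so the F1 was sc+ sn+ ec / sc sn ec+.
The two rarest classes, sc+ sn+ ec+ and sc sn ec, are the double crossovers. Comparing them with the parentals, only the ec allele has switched, so ec is the middle locus and the order is sn – ec – sc.
sn–ec: (118 + 6)/800 = 0.1550; ec–sc: (38 + 6)/800 = 0.0550.
Expected DCO frequency = 0.1550 × 0.0550 ≈ 0.00852; observed = 6/800 ≈ 0.00750.
Coefficient of coincidence = 0.00750/0.00852 ≈ 0.88.

0.88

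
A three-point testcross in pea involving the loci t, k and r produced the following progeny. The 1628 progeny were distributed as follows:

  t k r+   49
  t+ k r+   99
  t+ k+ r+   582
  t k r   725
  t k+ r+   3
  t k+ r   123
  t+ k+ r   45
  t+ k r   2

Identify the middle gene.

t

The two most frequent reciprocal classes, t k r and t+ k+ r+, are the parental types, so the F1 was t k r / t+ k+ r+.
The two rarest classes, t+ k r and t k+ r+, are the double crossovers. Comparing them with the parentals, only the t allele has switched, so t is the middle locus and the order is r – t – k.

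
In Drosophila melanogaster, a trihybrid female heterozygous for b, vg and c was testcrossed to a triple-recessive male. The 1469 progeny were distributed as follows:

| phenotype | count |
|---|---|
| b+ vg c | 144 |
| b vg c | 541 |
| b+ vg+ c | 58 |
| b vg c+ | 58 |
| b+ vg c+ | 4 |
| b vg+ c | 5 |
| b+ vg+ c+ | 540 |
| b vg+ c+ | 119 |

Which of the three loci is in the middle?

vg

The two most frequent reciprocal classes, b vg c and b+ vg+ c+, are the parental types, so the F1 was b vg c / b+ vg+ c+.
The two rarest classes, b vg+ c and b+ vg c+, are the double crossovers. Comparing them with the parentals, only the vg allele has switched, so vg is the middle locus and the order is b – vg – c.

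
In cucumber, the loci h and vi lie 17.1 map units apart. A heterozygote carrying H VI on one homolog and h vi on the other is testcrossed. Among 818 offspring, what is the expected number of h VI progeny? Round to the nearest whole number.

A map distance of 17.1 map units corresponds to a recombination frequency of 0.171.
The F1 is H VI / h vi, so h VI is a recombinant gamete class with expected frequency r/2 = 0.171/2 = 0.0855.
Expected number = 0.0855 × 818 = 69.94 ≈ 70.

70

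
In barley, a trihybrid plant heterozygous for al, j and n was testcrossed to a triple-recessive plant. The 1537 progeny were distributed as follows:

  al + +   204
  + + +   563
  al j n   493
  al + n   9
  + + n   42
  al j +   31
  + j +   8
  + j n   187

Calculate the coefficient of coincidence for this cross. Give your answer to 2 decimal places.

The two most frequent reciprocal classes, + + + and al j n, are the parental types, so the F1 was + + + / al j n.
The two rarest classes, + j + and al + n, are the double crossovers. Comparing them with the parentals, only the j allele has switched, so j is the middle locus and the order is n – j – al.
n–j: (73 + 17)/1537 = 0.0586; j–al: (391 + 17)/1537 = 0.2655.
Expected DCO frequency = 0.0586 × 0.2655 ≈ 0.01556; observed = 17/1537 ≈ 0.01106.
Coefficient of coincidence = 0.01106/0.01556 ≈ 0.71.

0.71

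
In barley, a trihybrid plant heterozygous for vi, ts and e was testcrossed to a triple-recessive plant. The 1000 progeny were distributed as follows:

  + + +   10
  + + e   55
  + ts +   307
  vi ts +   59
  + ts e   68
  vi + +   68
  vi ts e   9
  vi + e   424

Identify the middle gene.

The two most frequent reciprocal classes, + ts + and vi + e, are the parental types, so the F1 was + ts + / vi + e.
The two rarest classes, + + + and vi ts e, are the double crossovers. Comparing them with the parentals, only the ts allele has switched, so ts is the middle locus and the order is vi – ts – e.

ts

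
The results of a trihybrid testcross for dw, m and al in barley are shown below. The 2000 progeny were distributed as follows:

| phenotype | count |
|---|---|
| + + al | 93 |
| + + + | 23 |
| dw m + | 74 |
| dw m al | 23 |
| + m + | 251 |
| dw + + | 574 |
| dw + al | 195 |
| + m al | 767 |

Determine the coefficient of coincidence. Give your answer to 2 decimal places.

0.88

The two most frequent reciprocal classes, + m al and dw + +, are the parental types, so the F1 was + m al / dw + +.
The two rarest classes, dw m al and + + +, are the double crossovers. Comparing them with the parentals, only the dw allele has switched, so dw is the middle locus and the order is al – dw – m.
al–dw: (446 + 46)/2000 = 0.2460; dw–m: (167 + 46)/2000 = 0.1065.
Expected DCO frequency = 0.2460 × 0.1065 ≈ 0.02620; observed = 46/2000 ≈ 0.02300.
Coefficient of coincidence = 0.02300/0.02620 ≈ 0.88.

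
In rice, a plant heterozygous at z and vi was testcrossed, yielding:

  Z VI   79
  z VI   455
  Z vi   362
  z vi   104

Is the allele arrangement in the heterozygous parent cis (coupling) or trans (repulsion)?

trans

The two most frequent classes are Z vi (362) and z VI (455); these are the parental (non-recombinant) types.
So the F1 carried Z vi on one chromosome and z VI on the other — the recessive alleles are on opposite chromosomes (trans / repulsion).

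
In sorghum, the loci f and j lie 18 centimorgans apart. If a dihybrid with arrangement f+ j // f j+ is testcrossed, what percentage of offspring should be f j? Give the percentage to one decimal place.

A map distance of 18 centimorgans corresponds to a recombination frequency of 0.180.
The F1 is f+ j / f j+, so f j is a recombinant gamete class with expected frequency r/2 = 0.180/2 = 0.0900.
That is 0.0900 = 9.0% of the progeny.

9.0%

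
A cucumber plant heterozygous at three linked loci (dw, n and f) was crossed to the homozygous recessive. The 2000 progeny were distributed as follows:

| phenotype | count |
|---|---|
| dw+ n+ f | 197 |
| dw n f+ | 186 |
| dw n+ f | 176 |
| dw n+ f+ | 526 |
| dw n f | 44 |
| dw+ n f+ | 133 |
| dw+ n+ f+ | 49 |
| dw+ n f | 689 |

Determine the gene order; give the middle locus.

dw

The two most frequent reciprocal classes, dw n+ f+ and dw+ n f, are the parental types, so the F1 was dw n+ f+ / dw+ n f.
The two rarest classes, dw+ n+ f+ and dw n f, are the double crossovers. Comparing them with the parentals, only the dw allele has switched, so dw is the middle locus and the order is n – dw – f.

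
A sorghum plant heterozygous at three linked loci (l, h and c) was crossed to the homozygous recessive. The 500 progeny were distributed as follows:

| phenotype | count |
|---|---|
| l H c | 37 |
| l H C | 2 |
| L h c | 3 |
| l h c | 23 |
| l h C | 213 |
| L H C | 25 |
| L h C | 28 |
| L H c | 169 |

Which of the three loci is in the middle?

h

The two most frequent reciprocal classes, l h C and L H c, are the parental types, so the F1 was l h C / L H c.
The two rarest classes, l H C and L h c, are the double crossovers. Comparing them with the parentals, only the h allele has switched, so h is the middle locus and the order is l – h – c.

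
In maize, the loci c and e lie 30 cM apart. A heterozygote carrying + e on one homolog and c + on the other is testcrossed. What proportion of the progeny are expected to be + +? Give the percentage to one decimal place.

15.0%

A map distance of 30 cM corresponds to a recombination frequency of 0.300.
The F1 is + e / c +, so + + is a recombinant gamete class with expected frequency r/2 = 0.300/2 = 0.1500.
That is 0.1500 = 15.0% of the progeny.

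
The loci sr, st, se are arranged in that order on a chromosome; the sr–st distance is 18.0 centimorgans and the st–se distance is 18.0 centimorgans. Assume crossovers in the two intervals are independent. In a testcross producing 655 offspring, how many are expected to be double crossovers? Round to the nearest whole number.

Map distances give recombination frequencies of 0.180 and 0.180 for the two intervals.
With no interference, expected double-crossover frequency = 0.180 × 0.180 = 0.03240.
Expected number = 0.03240 × 655 = 21.22 ≈ 21.

21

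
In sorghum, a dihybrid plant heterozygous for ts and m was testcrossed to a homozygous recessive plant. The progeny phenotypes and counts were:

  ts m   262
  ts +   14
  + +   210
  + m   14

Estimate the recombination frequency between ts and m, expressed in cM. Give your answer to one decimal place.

The two most frequent classes, + + (210) and ts m (262), are the parental types, so the F1 was + + / ts m.
The recombinant classes are + m and ts +: 14 + 14 = 28.
Recombination frequency = 28/500 = 0.0560 ≈ 5.6%, i.e. 5.6 cM.

5.6 cM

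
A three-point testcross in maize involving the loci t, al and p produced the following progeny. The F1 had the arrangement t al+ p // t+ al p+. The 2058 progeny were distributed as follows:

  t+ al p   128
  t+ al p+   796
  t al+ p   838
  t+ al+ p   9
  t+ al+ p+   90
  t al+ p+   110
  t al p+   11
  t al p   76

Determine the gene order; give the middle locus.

t

The two rarest classes, t+ al+ p and t al p+, are the double crossovers. Comparing them with the parentals, only the t allele has switched, so t is the middle locus and the order is p – t – al.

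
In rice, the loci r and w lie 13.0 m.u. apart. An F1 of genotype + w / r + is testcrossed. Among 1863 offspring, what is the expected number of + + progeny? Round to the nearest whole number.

A map distance of 13.0 m.u. corresponds to a recombination frequency of 0.130.
The F1 is + w / r +, so + + is a recombinant gamete class with expected frequency r/2 = 0.130/2 = 0.0650.
Expected number = 0.0650 × 1863 = 121.09 ≈ 121.

121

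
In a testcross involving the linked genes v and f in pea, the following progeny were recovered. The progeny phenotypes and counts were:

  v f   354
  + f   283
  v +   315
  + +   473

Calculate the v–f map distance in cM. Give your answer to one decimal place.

42.0 cM

The two most frequent classes, + + (473) and v f (354), are the parental types, so the F1 was + + / v f.
The recombinant classes are + f and v +: 283 + 315 = 598.
Recombination frequency = 598/1425 = 0.4196 ≈ 42.0%, i.e. 42.0 cM.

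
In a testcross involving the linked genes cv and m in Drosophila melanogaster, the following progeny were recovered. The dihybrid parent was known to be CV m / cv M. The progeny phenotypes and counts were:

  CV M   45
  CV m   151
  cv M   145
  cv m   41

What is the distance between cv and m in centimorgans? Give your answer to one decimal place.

The recombinant classes are CV M and cv m: 45 + 41 = 86.
Recombination frequency = 86/382 = 0.2251 ≈ 22.5%, i.e. 22.5 centimorgans.

22.5 centimorgans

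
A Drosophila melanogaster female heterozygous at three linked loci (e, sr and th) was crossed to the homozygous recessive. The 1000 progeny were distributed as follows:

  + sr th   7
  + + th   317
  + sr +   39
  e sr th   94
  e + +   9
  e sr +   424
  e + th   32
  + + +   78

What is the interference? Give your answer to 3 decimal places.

The two most frequent reciprocal classes, + + th and e sr +, are the parental types, so the F1 was + + th / e sr +.
The two rarest classes, + sr th and e + +, are the double crossovers. Comparing them with the parentals, only the sr allele has switched, so sr is the middle locus and the order is e – sr – th.
e–sr: (71 + 16)/1000 = 0.0870; sr–th: (172 + 16)/1000 = 0.1880.
Expected DCO frequency = 0.0870 × 0.1880 ≈ 0.01636; observed = 16/1000 ≈ 0.01600.
Coefficient of coincidence = 0.01600/0.01636 ≈ 0.978; interference = 1 − 0.978 = 0.022.

0.022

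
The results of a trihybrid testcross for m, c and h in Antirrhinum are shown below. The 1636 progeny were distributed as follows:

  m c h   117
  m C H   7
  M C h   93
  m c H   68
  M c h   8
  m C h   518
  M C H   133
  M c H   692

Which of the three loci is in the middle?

h

The two most frequent reciprocal classes, m C h and M c H, are the parental types, so the F1 was m C h / M c H.
The two rarest classes, m C H and M c h, are the double crossovers. Comparing them with the parentals, only the h allele has switched, so h is the middle locus and the order is c – h – m.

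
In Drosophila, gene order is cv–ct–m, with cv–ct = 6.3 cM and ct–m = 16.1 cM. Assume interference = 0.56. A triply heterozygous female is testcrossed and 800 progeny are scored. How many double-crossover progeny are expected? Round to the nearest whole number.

4

Map distances give recombination frequencies of 0.063 and 0.161 for the two intervals.
With interference 0.56 (so coincidence = 0.44), expected double-crossover frequency = 0.063 × 0.161 × 0.44 = 0.00446.
Expected number = 0.00446 × 800 = 3.57 ≈ 4.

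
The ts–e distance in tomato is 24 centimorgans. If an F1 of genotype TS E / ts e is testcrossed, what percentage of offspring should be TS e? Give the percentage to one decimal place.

A map distance of 24 centimorgans corresponds to a recombination frequency of 0.240.
The F1 is TS E / ts e, so TS e is a recombinant gamete class with expected frequency r/2 = 0.240/2 = 0.1200.
That is 0.1200 = 12.0% of the progeny.

12.0%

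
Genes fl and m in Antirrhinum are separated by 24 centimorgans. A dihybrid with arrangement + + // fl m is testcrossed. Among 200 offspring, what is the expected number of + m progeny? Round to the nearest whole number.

24

A map distance of 24 centimorgans corresponds to a recombination frequency of 0.240.
The F1 is + + / fl m, so + m is a recombinant gamete class with expected frequency r/2 = 0.240/2 = 0.1200.
Expected number = 0.1200 × 200 = 24.00 ≈ 24.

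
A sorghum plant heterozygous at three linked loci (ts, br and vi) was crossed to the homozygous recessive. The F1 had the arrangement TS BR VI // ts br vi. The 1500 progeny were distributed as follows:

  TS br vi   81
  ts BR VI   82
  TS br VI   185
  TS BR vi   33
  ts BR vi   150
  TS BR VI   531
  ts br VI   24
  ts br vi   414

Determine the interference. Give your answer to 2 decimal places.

0.01

The two rarest classes, TS BR vi and ts br VI, are the double crossovers. Comparing them with the parentals, only the vi allele has switched, so vi is the middle locus and the order is br – vi – ts.
br–vi: (335 + 57)/1500 = 0.2613; vi–ts: (163 + 57)/1500 = 0.1467.
Expected DCO frequency = 0.2613 × 0.1467 ≈ 0.03833; observed = 57/1500 ≈ 0.03800.
Coefficient of coincidence = 0.03800/0.03833 ≈ 0.99; interference = 1 − 0.99 = 0.01.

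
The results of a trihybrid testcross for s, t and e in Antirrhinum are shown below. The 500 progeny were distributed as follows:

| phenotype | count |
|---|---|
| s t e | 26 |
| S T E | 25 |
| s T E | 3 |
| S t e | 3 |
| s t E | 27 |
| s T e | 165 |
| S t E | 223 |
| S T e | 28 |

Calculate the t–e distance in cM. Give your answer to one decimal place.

The two most frequent reciprocal classes, S t E and s T e, are the parental types, so the F1 was S t E / s T e.
The two rarest classes, S t e and s T E, are the double crossovers. Comparing them with the parentals, only the e allele has switched, so e is the middle locus and the order is t – e – s.
Crossovers in the t–e interval produce the single-crossover classes S T E and s t e (25 + 26 = 51) plus the double crossovers (6).
RF(t–e) = (51 + 6) / 500 = 57/500 = 0.1140 → 11.4 cM.

11.4 cM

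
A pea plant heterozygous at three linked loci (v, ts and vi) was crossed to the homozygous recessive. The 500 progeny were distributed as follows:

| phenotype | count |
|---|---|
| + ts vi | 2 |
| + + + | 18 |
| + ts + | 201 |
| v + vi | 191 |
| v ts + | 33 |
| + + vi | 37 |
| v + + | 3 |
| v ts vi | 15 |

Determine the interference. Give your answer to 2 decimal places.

The two most frequent reciprocal classes, + ts + and v + vi, are the parental types, so the F1 was + ts + / v + vi.
The two rarest classes, + ts vi and v + +, are the double crossovers. Comparing them with the parentals, only the vi allele has switched, so vi is the middle locus and the order is ts – vi – v.
ts–vi: (33 + 5)/500 = 0.0760; vi–v: (70 + 5)/500 = 0.1500.
Expected DCO frequency = 0.0760 × 0.1500 ≈ 0.01140; observed = 5/500 ≈ 0.01000.
Coefficient of coincidence = 0.01000/0.01140 ≈ 0.88; interference = 1 − 0.88 = 0.12.

0.12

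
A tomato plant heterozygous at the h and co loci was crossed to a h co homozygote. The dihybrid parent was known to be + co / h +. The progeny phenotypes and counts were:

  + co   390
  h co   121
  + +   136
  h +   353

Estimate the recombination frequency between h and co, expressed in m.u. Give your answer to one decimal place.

The recombinant classes are + + and h co: 136 + 121 = 257.
Recombination frequency = 257/1000 = 0.2570 ≈ 25.7%, i.e. 25.7 m.u.

25.7 m.u.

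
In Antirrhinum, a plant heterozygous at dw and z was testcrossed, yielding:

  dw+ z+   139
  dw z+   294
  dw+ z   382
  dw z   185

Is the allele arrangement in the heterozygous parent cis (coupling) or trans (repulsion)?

The two most frequent classes are dw+ z (382) and dw z+ (294); these are the parental (non-recombinant) types.
So the F1 carried dw+ z on one chromosome and dw z+ on the other — the recessive alleles are on opposite chromosomes (trans / repulsion).

trans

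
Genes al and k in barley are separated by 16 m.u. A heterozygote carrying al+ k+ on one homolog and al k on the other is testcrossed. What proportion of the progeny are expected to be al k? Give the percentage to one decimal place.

A map distance of 16 m.u. corresponds to a recombination frequency of 0.160.
The F1 is al+ k+ / al k, so al k is a parental gamete class with expected frequency (1 − r)/2 = 0.840/2 = 0.4200.
That is 0.4200 = 42.0% of the progeny.

42.0%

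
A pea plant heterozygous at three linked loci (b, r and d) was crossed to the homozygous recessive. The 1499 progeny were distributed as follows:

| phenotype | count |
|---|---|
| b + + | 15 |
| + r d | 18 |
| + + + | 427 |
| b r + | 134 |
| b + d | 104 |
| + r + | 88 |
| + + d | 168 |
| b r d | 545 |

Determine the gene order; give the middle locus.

The two most frequent reciprocal classes, b r d and + + +, are the parental types, so the F1 was b r d / + + +.
The two rarest classes, + r d and b + +, are the double crossovers. Comparing them with the parentals, only the b allele has switched, so b is the middle locus and the order is r – b – d.

b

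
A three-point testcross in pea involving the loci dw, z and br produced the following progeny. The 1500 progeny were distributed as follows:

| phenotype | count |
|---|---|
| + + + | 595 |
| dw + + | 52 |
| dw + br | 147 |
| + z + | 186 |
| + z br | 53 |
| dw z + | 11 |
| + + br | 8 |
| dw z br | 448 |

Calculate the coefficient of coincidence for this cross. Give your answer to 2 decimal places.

0.65

The two most frequent reciprocal classes, + + + and dw z br, are the parental types, so the F1 was + + + / dw z br.
The two rarest classes, + + br and dw z +, are the double crossovers. Comparing them with the parentals, only the br allele has switched, so br is the middle locus and the order is z – br – dw.
z–br: (333 + 19)/1500 = 0.2347; br–dw: (105 + 19)/1500 = 0.0827.
Expected DCO frequency = 0.2347 × 0.0827 ≈ 0.01941; observed = 19/1500 ≈ 0.01267.
Coefficient of coincidence = 0.01267/0.01941 ≈ 0.65.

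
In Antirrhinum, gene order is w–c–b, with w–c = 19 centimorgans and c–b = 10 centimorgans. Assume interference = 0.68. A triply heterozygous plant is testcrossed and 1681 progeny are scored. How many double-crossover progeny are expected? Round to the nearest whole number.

Map distances give recombination frequencies of 0.190 and 0.100 for the two intervals.
With interference 0.68 (so coincidence = 0.32), expected double-crossover frequency = 0.190 × 0.100 × 0.32 = 0.00608.
Expected number = 0.00608 × 1681 = 10.22 ≈ 10.

10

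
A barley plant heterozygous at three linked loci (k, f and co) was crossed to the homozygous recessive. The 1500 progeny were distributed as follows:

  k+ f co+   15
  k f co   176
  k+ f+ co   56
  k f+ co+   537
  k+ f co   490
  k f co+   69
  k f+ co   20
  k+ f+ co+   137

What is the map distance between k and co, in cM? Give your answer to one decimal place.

The two most frequent reciprocal classes, k f+ co+ and k+ f co, are the parental types, so the F1 was k f+ co+ / k+ f co.
The two rarest classes, k f+ co and k+ f co+, are the double crossovers. Comparing them with the parentals, only the co allele has switched, so co is the middle locus and the order is f – co – k.
Crossovers in the co–k interval produce the single-crossover classes k+ f+ co+ and k f co (137 + 176 = 313) plus the double crossovers (35).
RF(co–k) = (313 + 35) / 1500 = 348/1500 = 0.2320 → 23.2 cM.

23.2 cM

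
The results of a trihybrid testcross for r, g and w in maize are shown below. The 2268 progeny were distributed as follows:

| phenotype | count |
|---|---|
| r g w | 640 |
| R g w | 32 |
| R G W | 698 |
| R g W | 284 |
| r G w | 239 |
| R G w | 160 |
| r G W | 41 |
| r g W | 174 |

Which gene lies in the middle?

r

The two most frequent reciprocal classes, R G W and r g w, are the parental types, so the F1 was R G W / r g w.
The two rarest classes, r G W and R g w, are the double crossovers. Comparing them with the parentals, only the r allele has switched, so r is the middle locus and the order is w – r – g.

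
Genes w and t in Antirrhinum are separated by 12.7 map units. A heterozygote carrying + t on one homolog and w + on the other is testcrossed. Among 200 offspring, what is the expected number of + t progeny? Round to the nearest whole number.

87

A map distance of 12.7 map units corresponds to a recombination frequency of 0.127.
The F1 is + t / w +, so + t is a parental gamete class with expected frequency (1 − r)/2 = 0.873/2 = 0.4365.
Expected number = 0.4365 × 200 = 87.30 ≈ 87.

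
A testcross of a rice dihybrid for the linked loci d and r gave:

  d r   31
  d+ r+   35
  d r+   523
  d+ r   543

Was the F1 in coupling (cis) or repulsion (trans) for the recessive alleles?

trans

The two most frequent classes are d+ r (543) and d r+ (523); these are the parental (non-recombinant) types.
So the F1 carried d+ r on one chromosome and d r+ on the other — the recessive alleles are on opposite chromosomes (trans / repulsion).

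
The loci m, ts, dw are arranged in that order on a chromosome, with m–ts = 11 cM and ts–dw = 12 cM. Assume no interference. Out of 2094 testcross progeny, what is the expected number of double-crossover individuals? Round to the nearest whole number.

28

Map distances give recombination frequencies of 0.110 and 0.120 for the two intervals.
With no interference, expected double-crossover frequency = 0.110 × 0.120 = 0.01320.
Expected number = 0.01320 × 2094 = 27.64 ≈ 28.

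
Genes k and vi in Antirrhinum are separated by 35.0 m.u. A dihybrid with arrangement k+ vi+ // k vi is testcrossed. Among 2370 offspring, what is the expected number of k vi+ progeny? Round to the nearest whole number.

A map distance of 35.0 m.u. corresponds to a recombination frequency of 0.350.
The F1 is k+ vi+ / k vi, so k vi+ is a recombinant gamete class with expected frequency r/2 = 0.350/2 = 0.1750.
Expected number = 0.1750 × 2370 = 414.75 ≈ 415.

415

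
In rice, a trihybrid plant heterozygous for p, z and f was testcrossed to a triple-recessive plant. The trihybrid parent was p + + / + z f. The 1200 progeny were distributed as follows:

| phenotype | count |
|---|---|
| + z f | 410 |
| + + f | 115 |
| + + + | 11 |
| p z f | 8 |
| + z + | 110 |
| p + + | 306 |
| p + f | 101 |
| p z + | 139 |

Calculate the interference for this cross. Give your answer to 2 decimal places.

0.64

The two rarest classes, + + + and p z f, are the double crossovers. Comparing them with the parentals, only the p allele has switched, so p is the middle locus and the order is z – p – f.
z–p: (254 + 19)/1200 = 0.2275; p–f: (211 + 19)/1200 = 0.1917.
Expected DCO frequency = 0.2275 × 0.1917 ≈ 0.04361; observed = 19/1200 ≈ 0.01583.
Coefficient of coincidence = 0.01583/0.04361 ≈ 0.36; interference = 1 − 0.36 = 0.64.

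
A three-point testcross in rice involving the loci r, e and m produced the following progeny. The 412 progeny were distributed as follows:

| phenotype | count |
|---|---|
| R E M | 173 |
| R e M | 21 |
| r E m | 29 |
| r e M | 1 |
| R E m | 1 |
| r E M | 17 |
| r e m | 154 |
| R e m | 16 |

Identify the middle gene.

m

The two most frequent reciprocal classes, R E M and r e m, are the parental types, so the F1 was R E M / r e m.
The two rarest classes, R E m and r e M, are the double crossovers. Comparing them with the parentals, only the m allele has switched, so m is the middle locus and the order is e – m – r.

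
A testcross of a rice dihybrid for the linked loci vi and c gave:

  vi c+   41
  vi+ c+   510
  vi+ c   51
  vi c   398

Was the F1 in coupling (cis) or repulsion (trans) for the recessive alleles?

The two most frequent classes are vi+ c+ (510) and vi c (398); these are the parental (non-recombinant) types.
So the F1 carried vi+ c+ on one chromosome and vi c on the other — the recessive alleles are on the same chromosome (cis / coupling).

cis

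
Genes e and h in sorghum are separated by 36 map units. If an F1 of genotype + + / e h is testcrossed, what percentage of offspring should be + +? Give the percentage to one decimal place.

A map distance of 36 map units corresponds to a recombination frequency of 0.360.
The F1 is + + / e h, so + + is a parental gamete class with expected frequency (1 − r)/2 = 0.640/2 = 0.3200.
That is 0.3200 = 32.0% of the progeny.

32.0%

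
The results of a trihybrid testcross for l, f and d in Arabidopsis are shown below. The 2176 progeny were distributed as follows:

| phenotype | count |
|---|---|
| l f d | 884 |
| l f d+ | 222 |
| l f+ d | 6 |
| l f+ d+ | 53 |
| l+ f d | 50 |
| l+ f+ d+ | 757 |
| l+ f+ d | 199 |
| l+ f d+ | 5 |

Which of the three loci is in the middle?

f

The two most frequent reciprocal classes, l+ f+ d+ and l f d, are the parental types, so the F1 was l+ f+ d+ / l f d.
The two rarest classes, l+ f d+ and l f+ d, are the double crossovers. Comparing them with the parentals, only the f allele has switched, so f is the middle locus and the order is d – f – l.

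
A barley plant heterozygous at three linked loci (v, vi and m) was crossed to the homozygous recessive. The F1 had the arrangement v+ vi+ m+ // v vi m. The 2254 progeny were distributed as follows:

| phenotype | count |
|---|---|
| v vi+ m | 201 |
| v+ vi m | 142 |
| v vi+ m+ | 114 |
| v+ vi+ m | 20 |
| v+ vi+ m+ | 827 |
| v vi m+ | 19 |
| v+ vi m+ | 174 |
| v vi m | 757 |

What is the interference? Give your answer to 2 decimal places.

The two rarest classes, v+ vi+ m and v vi m+, are the double crossovers. Comparing them with the parentals, only the m allele has switched, so m is the middle locus and the order is vi – m – v.
vi–m: (375 + 39)/2254 = 0.1837; m–v: (256 + 39)/2254 = 0.1309.
Expected DCO frequency = 0.1837 × 0.1309 ≈ 0.02405; observed = 39/2254 ≈ 0.01730.
Coefficient of coincidence = 0.01730/0.02405 ≈ 0.72; interference = 1 − 0.72 = 0.28.

0.28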